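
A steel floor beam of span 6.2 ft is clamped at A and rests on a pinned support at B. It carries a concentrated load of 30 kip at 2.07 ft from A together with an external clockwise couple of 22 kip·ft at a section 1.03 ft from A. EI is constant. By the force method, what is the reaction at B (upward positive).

Release the roller at B. Primary structure: cantilever fixed at A.
Downward deflection at the released point B due to the loads:
  point load 30 at a = 2.07: Pa²(3L − a)/(6EI) = 354.1/EI
  clockwise couple 22 at a = 1.03: M₀a(2L − a)/(2EI) = 128.8/EI
  δ_0 = 483/EI
Flexibility coefficient — unit upward force at B: δ_{BB} = L³/(3EI) = 79.44/EI.
The prop prevents deflection at B: R_B = δ_0/δ_{BB} = 483/79.44 = 6.079 kip.

R_B = 6.079 kip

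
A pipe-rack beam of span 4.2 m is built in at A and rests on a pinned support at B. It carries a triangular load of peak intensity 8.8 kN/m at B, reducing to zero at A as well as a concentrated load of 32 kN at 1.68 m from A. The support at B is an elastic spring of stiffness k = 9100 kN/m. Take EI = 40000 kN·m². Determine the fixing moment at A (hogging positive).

M_A = 45.53 kN·m

Release the roller at B. Primary structure: cantilever fixed at A.
Primary-structure tip deflection at B by superposition:
  triangular load, peak 8.8 at the free end: 11w₀L⁴/(120EI) = 251/EI
  point load 32 at a = 1.68: Pa²(3L − a)/(6EI) = 164.4/EI
  δ_0 = 415.4/EI
Tip deflection under a unit load at B: L³/(3EI) = 24.7/EI.
With EI = 40000 kN·m²: δ_0 = 0.010385 m and δ_{BB} = 0.000617 m/kN.
Compatibility — the spring shortens by R_B/k under the reaction it provides: δ_0 − R_B·δ_{BB} = R_B/k. With 1/k = 0.00011 m/kN, R_B = δ_0 / (δ_{BB} + 1/k) = 0.010385 / (0.000617 + 0.00011) = 14.28 kN.
Moment equilibrium about A: M_A = Σ(load moments about A) − R_B·L = 105.5 − 14.28×4.2 = 45.53 kN·m.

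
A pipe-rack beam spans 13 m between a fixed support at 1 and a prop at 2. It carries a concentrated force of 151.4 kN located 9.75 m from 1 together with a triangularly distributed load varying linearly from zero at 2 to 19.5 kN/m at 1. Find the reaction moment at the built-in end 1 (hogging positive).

Take the reaction at 2 as the redundant and release it; the primary structure is a cantilever fixed at 1.
Primary-structure tip deflection at 2 by superposition:
  point load 151.4 at a = 9.75: Pa²(3L − a)/(6EI) = 70163/EI
  triangular load, peak 19.5 at the fixed end: w₀L⁴/(30EI) = 18565/EI
  δ_0 = 88728/EI
Tip deflection under a unit load at 2: L³/(3EI) = 732.3/EI.
Compatibility at 2: δ_0 − R_2·δ_{22} = 0, so R_2 = 88728/732.3 = 121.2 kN.
Moment equilibrium about 1: M_1 = Σ(load moments about 1) − R_2·L = 2025 − 121.2×13 = 450.3 kN·m.

M_1 = 450.3 kN·m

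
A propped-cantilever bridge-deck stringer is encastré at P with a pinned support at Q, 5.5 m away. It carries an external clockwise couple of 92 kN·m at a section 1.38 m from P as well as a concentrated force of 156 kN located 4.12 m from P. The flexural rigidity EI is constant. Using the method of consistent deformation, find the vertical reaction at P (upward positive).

R_P = 46.47 kN

Choose R_Q as the redundant. The primary structure is the cantilever fixed at P.
Free-end deflection of the primary structure under the applied loading (downward +):
  clockwise couple 92 at a = 1.38: M₀a(2L − a)/(2EI) = 610.7/EI
  point load 156 at a = 4.12: Pa²(3L − a)/(6EI) = 5464/EI
  δ_0 = 6074/EI
Flexibility coefficient — unit upward force at Q: δ_{QQ} = L³/(3EI) = 55.46/EI.
The prop prevents deflection at Q: R_Q = δ_0/δ_{QQ} = 6074/55.46 = 109.5 kN.
Vertical equilibrium: R_P = ΣP − R_Q = 156 − 109.5 = 46.47 kN.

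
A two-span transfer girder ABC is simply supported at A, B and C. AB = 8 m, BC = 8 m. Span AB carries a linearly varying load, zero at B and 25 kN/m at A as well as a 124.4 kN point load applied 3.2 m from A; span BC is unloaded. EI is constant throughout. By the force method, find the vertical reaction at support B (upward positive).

R_B = 115.7 kN

Release continuity at B by inserting a hinge; the redundant is the internal moment M_B. The primary structure is two simply-supported spans AB and BC.
End slopes at the hinge B, treating each span as simply supported:
  span AB: triangular load, peak 25: 7w₀L³/(360EI) = 248.9/EI
  span AB: point load 124.4 at a = 3.2: Pab(L + a)/(6LEI) = 445.8/EI
  relative rotation θ_0 = (694.7 + 0)/EI = 694.7/EI
A unit hogging moment at B produces rotation L₁/(3EI) + L₂/(3EI) = 5.333/EI.
Compatibility: M_B·(L₁+L₂)/(3EI) = θ_0, giving M_B = 130.3 kN·m (hogging).
Span AB, ΣM about A with M_B applied at B: R_B^{AB}·8 = 664.7 + 130.3, so R_B^{AB} = 99.38 kN and R_A = 224.4 − 99.38 = 125 kN.
Span BC, ΣM about C: R_B^{BC}·8 = 0 + 130.3, so R_B^{BC} = 16.28 kN and R_C = 0 − 16.28 = -16.28 kN.
R_B = 99.38 + 16.28 = 115.7 kN.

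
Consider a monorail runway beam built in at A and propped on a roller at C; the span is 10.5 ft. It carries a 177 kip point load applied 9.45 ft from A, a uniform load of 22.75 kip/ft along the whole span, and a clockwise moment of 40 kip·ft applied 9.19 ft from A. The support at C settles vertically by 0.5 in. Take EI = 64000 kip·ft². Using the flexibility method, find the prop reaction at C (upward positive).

R_C = 238.8 kip

Choose R_C as the redundant. The primary structure is the cantilever fixed at A.
Primary-structure tip deflection at C by superposition:
  point load 177 at a = 9.45: Pa²(3L − a)/(6EI) = 58089/EI
  UDL 22.75: wL⁴/(8EI) = 34566/EI
  clockwise couple 40 at a = 9.19: M₀a(2L − a)/(2EI) = 2171/EI
  δ_0 = 94826/EI
Flexibility coefficient — unit upward force at C: δ_{CC} = L³/(3EI) = 385.9/EI.
With EI = 64000 kip·ft²: δ_0 = 1.4817 ft and δ_{CC} = 0.006029 ft/kip.
Compatibility — the beam at C must follow the support down by 0.04167 ft: δ_0 − R_C·δ_{CC} = 0.04167, so R_C = (1.4817 − 0.04167)/0.006029 = 238.8 kip.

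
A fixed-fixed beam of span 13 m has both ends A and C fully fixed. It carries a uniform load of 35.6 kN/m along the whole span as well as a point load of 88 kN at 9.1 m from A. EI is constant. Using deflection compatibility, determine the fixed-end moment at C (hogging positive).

M_C = 669.5 kN·m

Release both end moments; the primary structure is a simply-supported span AC with redundants M_A and M_C.
End rotations of the released simple span under the applied load (×1/EI):
  at A: UDL 35.6: wL³/(24EI) = 3259/EI
  at C: UDL 35.6: wL³/(24EI) = 3259/EI
  at A: point load 88 at a = 9.1: Pab(L + b)/(6LEI) = 676.7/EI
  at C: point load 88 at a = 9.1: Pab(L + a)/(6LEI) = 884.9/EI
  θ_A0 = 3936/EI,  θ_C0 = 4144/EI
Flexibility coefficients: a unit moment at one end gives L/(3EI) there and L/(6EI) at the far end, so f₁₁ = f₂₂ = 4.333/EI and f₁₂ = f₂₁ = 2.167/EI.
Compatibility — zero rotation at each built-in end:
  4.333 M_A + 2.167 M_C = 3936
  2.167 M_A + 4.333 M_C = 4144
Solving the pair gives M_A = 573.4 kN·m and M_C = 669.5 kN·m (hogging).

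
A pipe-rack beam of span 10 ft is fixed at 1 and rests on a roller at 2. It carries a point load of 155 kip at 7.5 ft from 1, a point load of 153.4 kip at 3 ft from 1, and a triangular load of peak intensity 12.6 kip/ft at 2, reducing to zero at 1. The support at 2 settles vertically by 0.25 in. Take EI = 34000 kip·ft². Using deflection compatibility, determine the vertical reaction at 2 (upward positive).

Take the reaction at 2 as the redundant and release it; the primary structure is a cantilever fixed at 1.
Downward deflection at the released point 2 due to the loads:
  point load 155 at a = 7.5: Pa²(3L − a)/(6EI) = 32695/EI
  point load 153.4 at a = 3: Pa²(3L − a)/(6EI) = 6213/EI
  triangular load, peak 12.6 at the free end: 11w₀L⁴/(120EI) = 11550/EI
  δ_0 = 50458/EI
Flexibility coefficient — unit upward force at 2: δ_{22} = L³/(3EI) = 333.3/EI.
With EI = 34000 kip·ft²: δ_0 = 1.4841 ft and δ_{22} = 0.009804 ft/kip.
Compatibility — the beam at 2 must follow the support down by 0.02083 ft: δ_0 − R_2·δ_{22} = 0.02083, so R_2 = (1.4841 − 0.02083)/0.009804 = 149.2 kip.

R_2 = 149.2 kip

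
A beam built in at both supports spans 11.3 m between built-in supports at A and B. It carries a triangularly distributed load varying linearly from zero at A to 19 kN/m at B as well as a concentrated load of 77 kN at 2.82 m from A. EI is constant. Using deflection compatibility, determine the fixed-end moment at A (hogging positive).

Take the two fixed-end moments M_A, M_B as redundants; the released structure is the simple span AB.
End rotations of the released simple span under the applied load (×1/EI):
  at A: triangular load, peak 19: 7w₀L³/(360EI) = 533.1/EI
  at B: triangular load, peak 19: w₀L³/(45EI) = 609.2/EI
  at A: point load 77 at a = 2.82: Pab(L + b)/(6LEI) = 537.2/EI
  at B: point load 77 at a = 2.82: Pab(L + a)/(6LEI) = 383.5/EI
  θ_A0 = 1070/EI,  θ_B0 = 992.7/EI
Flexibility coefficients: a unit moment at one end gives L/(3EI) there and L/(6EI) at the far end, so f₁₁ = f₂₂ = 3.767/EI and f₁₂ = f₂₁ = 1.883/EI.
Compatibility — zero rotation at each built-in end:
  3.767 M_A + 1.883 M_B = 1070
  1.883 M_A + 3.767 M_B = 992.7
Solving the pair gives M_A = 203.2 kN·m and M_B = 162 kN·m (hogging).

M_A = 203.2 kN·m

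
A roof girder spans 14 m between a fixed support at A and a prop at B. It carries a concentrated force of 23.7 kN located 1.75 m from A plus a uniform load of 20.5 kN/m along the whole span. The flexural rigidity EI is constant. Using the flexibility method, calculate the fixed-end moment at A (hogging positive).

M_A = 536.3 kN·m

Choose R_B as the redundant. The primary structure is the cantilever fixed at A.
Deflection at B on the released cantilever, summing each load's contribution:
  point load 23.7 at a = 1.75: Pa²(3L − a)/(6EI) = 486.9/EI
  UDL 20.5: wL⁴/(8EI) = 98441/EI
  δ_0 = 98928/EI
Tip deflection under a unit load at B: L³/(3EI) = 914.7/EI.
The prop prevents deflection at B: R_B = δ_0/δ_{BB} = 98928/914.7 = 108.2 kN.
Moment equilibrium about A: M_A = Σ(load moments about A) − R_B·L = 2050 − 108.2×14 = 536.3 kN·m.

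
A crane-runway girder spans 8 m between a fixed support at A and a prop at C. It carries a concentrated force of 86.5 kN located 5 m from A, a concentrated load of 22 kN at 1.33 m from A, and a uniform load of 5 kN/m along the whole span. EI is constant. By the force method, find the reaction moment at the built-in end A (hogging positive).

M_A = 173.9 kN·m

Remove the prop at C; the released (primary) structure is a cantilever built in at A.
Free-end deflection of the primary structure under the applied loading (downward +):
  point load 86.5 at a = 5: Pa²(3L − a)/(6EI) = 6848/EI
  point load 22 at a = 1.33: Pa²(3L − a)/(6EI) = 147/EI
  UDL 5: wL⁴/(8EI) = 2560/EI
  δ_0 = 9555/EI
Flexibility coefficient — unit upward force at C: δ_{CC} = L³/(3EI) = 170.7/EI.
Compatibility at C: δ_0 − R_C·δ_{CC} = 0, so R_C = 9555/170.7 = 55.99 kN.
Moment equilibrium about A: M_A = Σ(load moments about A) − R_C·L = 621.8 − 55.99×8 = 173.9 kN·m.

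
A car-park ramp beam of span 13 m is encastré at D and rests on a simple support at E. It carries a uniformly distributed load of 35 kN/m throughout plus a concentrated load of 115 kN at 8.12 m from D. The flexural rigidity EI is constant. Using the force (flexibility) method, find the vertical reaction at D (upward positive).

Release the roller at E. Primary structure: cantilever fixed at D.
Free-end deflection of the primary structure under the applied loading (downward +):
  UDL 35: wL⁴/(8EI) = 124954/EI
  point load 115 at a = 8.12: Pa²(3L − a)/(6EI) = 39024/EI
  δ_0 = 163979/EI
Tip deflection under a unit load at E: L³/(3EI) = 732.3/EI.
Compatibility at E: δ_0 − R_E·δ_{EE} = 0, so R_E = 163979/732.3 = 223.9 kN.
Vertical equilibrium: R_D = ΣP − R_E = 570 − 223.9 = 346.1 kN.

R_D = 346.1 kN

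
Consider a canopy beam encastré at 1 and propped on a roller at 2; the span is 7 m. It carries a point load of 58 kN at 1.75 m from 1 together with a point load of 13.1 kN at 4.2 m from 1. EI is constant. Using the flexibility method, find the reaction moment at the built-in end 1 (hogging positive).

M_1 = 82.01 kN·m

Choose R_2 as the redundant. The primary structure is the cantilever fixed at 1.
Primary-structure tip deflection at 2 by superposition:
  point load 58 at a = 1.75: Pa²(3L − a)/(6EI) = 569.9/EI
  point load 13.1 at a = 4.2: Pa²(3L − a)/(6EI) = 647/EI
  δ_0 = 1217/EI
Flexibility coefficient — unit upward force at 2: δ_{22} = L³/(3EI) = 114.3/EI.
Compatibility at 2: δ_0 − R_2·δ_{22} = 0, so R_2 = 1217/114.3 = 10.64 kN.
Moment equilibrium about 1: M_1 = Σ(load moments about 1) − R_2·L = 156.5 − 10.64×7 = 82.01 kN·m.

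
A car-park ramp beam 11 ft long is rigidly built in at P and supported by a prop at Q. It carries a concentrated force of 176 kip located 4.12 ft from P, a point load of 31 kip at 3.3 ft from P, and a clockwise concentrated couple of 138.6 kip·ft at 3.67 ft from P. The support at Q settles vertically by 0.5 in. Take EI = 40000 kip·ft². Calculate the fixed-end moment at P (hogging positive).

Choose R_Q as the redundant. The primary structure is the cantilever fixed at P.
Deflection at Q on the released cantilever, summing each load's contribution:
  point load 176 at a = 4.12: Pa²(3L − a)/(6EI) = 14380/EI
  point load 31 at a = 3.3: Pa²(3L − a)/(6EI) = 1671/EI
  clockwise couple 138.6 at a = 3.67: M₀a(2L − a)/(2EI) = 4662/EI
  δ_0 = 20713/EI
Flexibility coefficient — unit upward force at Q: δ_{QQ} = L³/(3EI) = 443.7/EI.
With EI = 40000 kip·ft²: δ_0 = 0.51782 ft and δ_{QQ} = 0.011092 ft/kip.
Compatibility — the beam at Q must follow the support down by 0.04167 ft: δ_0 − R_Q·δ_{QQ} = 0.04167, so R_Q = (0.51782 − 0.04167)/0.011092 = 42.93 kip.
Moment equilibrium about P: M_P = Σ(load moments about P) − R_Q·L = 966 − 42.93×11 = 493.8 kip·ft.

M_P = 493.8 kip·ft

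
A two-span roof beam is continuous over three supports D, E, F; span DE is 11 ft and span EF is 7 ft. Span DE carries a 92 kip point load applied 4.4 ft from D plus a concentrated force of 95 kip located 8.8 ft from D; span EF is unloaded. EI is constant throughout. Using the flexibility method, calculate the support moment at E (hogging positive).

M_E = 195.9 kip·ft

Release continuity at E by inserting a hinge; the redundant is the internal moment M_E. The primary structure is two simply-supported spans DE and EF.
End slopes at the hinge E, treating each span as simply supported:
  span DE: point load 92 at a = 4.4: Pab(L + a)/(6LEI) = 623.4/EI
  span DE: point load 95 at a = 8.8: Pab(L + a)/(6LEI) = 551.8/EI
  relative rotation θ_0 = (1175 + 0)/EI = 1175/EI
A unit hogging moment at E produces rotation L₁/(3EI) + L₂/(3EI) = 6/EI.
Slope continuity at E: θ_0 = M_E·6/EI, so M_E = 1175/6 = 195.9 kip·ft (hogging).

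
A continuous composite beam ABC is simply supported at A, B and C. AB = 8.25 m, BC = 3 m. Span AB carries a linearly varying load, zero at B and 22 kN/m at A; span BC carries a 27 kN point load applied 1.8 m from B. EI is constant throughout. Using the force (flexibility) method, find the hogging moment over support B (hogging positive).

Take M_B as the redundant. Released structure: two simple spans AB and BC with a hinge at B.
End slopes at the hinge B, treating each span as simply supported:
  span AB: triangular load, peak 22: 7w₀L³/(360EI) = 240.2/EI
  span BC: point load 27 at a = 1.8: Pab(L + b)/(6LEI) = 13.61/EI
  relative rotation θ_0 = (240.2 + 13.61)/EI = 253.8/EI
A unit hogging moment at B produces rotation L₁/(3EI) + L₂/(3EI) = 3.75/EI.
Slope continuity at B: θ_0 = M_B·3.75/EI, so M_B = 253.8/3.75 = 67.68 kN·m (hogging).

M_B = 67.68 kN·m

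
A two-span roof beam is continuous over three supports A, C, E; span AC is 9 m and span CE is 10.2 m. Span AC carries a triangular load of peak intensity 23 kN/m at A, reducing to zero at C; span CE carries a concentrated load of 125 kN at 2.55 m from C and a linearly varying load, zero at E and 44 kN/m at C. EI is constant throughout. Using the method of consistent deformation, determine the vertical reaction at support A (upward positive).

Insert a hinge at C; M_C is the redundant, and each span becomes simply supported.
End slopes at the hinge C, treating each span as simply supported:
  span AC: triangular load, peak 23: 7w₀L³/(360EI) = 326/EI
  span CE: point load 125 at a = 2.55: Pab(L + b)/(6LEI) = 711.2/EI
  span CE: triangular load, peak 44: w₀L³/(45EI) = 1038/EI
  relative rotation θ_0 = (326 + 1749)/EI = 2075/EI
A unit hogging moment at C produces rotation L₁/(3EI) + L₂/(3EI) = 6.4/EI.
Compatibility: M_C·(L₁+L₂)/(3EI) = θ_0, giving M_C = 324.2 kN·m (hogging).
Span AC, ΣM about A with M_C applied at C: R_C^{AC}·9 = 310.5 + 324.2, so R_C^{AC} = 70.52 kN and R_A = 103.5 − 70.52 = 32.98 kN.

R_A = 32.98 kN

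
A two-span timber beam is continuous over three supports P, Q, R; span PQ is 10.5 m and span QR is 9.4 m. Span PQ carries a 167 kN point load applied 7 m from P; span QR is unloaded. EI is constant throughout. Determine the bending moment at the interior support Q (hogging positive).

Take M_Q as the redundant. Released structure: two simple spans PQ and QR with a hinge at Q.
Rotations at Q on the released spans (each span's end-slope, ×1/EI):
  span PQ: point load 167 at a = 7: Pab(L + a)/(6LEI) = 1137/EI
  relative rotation θ_0 = (1137 + 0)/EI = 1137/EI
A unit hogging moment at Q produces rotation L₁/(3EI) + L₂/(3EI) = 6.633/EI.
Slope continuity at Q: θ_0 = M_Q·6.633/EI, so M_Q = 1137/6.633 = 171.3 kN·m (hogging).

M_Q = 171.3 kN·m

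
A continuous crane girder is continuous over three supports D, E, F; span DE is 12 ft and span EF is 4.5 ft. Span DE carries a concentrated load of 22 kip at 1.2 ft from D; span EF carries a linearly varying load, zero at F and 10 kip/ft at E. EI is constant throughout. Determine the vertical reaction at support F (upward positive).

Release continuity at E by inserting a hinge; the redundant is the internal moment M_E. The primary structure is two simply-supported spans DE and EF.
Discontinuity in slope at E on the released structure — sum the simple-span end rotations:
  span DE: point load 22 at a = 1.2: Pab(L + a)/(6LEI) = 52.27/EI
  span EF: triangular load, peak 10: w₀L³/(45EI) = 20.25/EI
  relative rotation θ_0 = (52.27 + 20.25)/EI = 72.52/EI
A unit hogging moment at E produces rotation L₁/(3EI) + L₂/(3EI) = 5.5/EI.
Compatibility: M_E·(L₁+L₂)/(3EI) = θ_0, giving M_E = 13.19 kip·ft (hogging).
Span EF, ΣM about F: R_E^{EF}·4.5 = 67.5 + 13.19, so R_E^{EF} = 17.93 kip and R_F = 22.5 − 17.93 = 4.57 kip.

R_F = 4.57 kip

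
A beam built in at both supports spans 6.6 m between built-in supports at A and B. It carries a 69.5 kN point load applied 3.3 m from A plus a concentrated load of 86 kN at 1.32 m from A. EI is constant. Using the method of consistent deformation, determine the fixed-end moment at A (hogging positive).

Release both end moments; the primary structure is a simply-supported span AB with redundants M_A and M_B.
Simple-span end rotations at A and B under the given loads:
  at A: point load 69.5 at a = 3.3: Pab(L + b)/(6LEI) = 189.2/EI
  at B: point load 69.5 at a = 3.3: Pab(L + a)/(6LEI) = 189.2/EI
  at A: point load 86 at a = 1.32: Pab(L + b)/(6LEI) = 179.8/EI
  at B: point load 86 at a = 1.32: Pab(L + a)/(6LEI) = 119.9/EI
  θ_A0 = 369/EI,  θ_B0 = 309.1/EI
Flexibility coefficients: a unit moment at one end gives L/(3EI) there and L/(6EI) at the far end, so f₁₁ = f₂₂ = 2.2/EI and f₁₂ = f₂₁ = 1.1/EI.
Compatibility — zero rotation at each built-in end:
  2.2 M_A + 1.1 M_B = 369
  1.1 M_A + 2.2 M_B = 309.1
Solving the pair gives M_A = 130 kN·m and M_B = 75.5 kN·m (hogging).

M_A = 130 kN·m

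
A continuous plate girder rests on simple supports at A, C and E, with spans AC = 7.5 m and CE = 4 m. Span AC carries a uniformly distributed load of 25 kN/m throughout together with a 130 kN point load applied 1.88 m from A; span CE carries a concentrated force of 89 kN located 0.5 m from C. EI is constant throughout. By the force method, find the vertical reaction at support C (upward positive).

Insert a hinge at C; M_C is the redundant, and each span becomes simply supported.
Rotations at C on the released spans (each span's end-slope, ×1/EI):
  span AC: UDL 25: wL³/(24EI) = 439.5/EI
  span AC: point load 130 at a = 1.88: Pab(L + a)/(6LEI) = 286.3/EI
  span CE: point load 89 at a = 0.5: Pab(L + b)/(6LEI) = 48.67/EI
  relative rotation θ_0 = (725.8 + 48.67)/EI = 774.4/EI
A unit hogging moment at C produces rotation L₁/(3EI) + L₂/(3EI) = 3.833/EI.
Compatibility: M_C·(L₁+L₂)/(3EI) = θ_0, giving M_C = 202 kN·m (hogging).
Span AC, ΣM about A with M_C applied at C: R_C^{AC}·7.5 = 947.5 + 202, so R_C^{AC} = 153.3 kN and R_A = 317.5 − 153.3 = 164.2 kN.
Span CE, ΣM about E: R_C^{CE}·4 = 311.5 + 202, so R_C^{CE} = 128.4 kN and R_E = 89 − 128.4 = -39.38 kN.
R_C = 153.3 + 128.4 = 281.7 kN.

R_C = 281.7 kN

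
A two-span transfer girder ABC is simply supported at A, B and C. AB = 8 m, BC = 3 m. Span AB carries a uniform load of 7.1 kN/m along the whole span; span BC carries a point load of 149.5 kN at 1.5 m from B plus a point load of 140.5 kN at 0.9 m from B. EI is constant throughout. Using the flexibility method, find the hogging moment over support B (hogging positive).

M_B = 84.76 kN·m

Release continuity at B by inserting a hinge; the redundant is the internal moment M_B. The primary structure is two simply-supported spans AB and BC.
Rotations at B on the released spans (each span's end-slope, ×1/EI):
  span AB: UDL 7.1: wL³/(24EI) = 151.5/EI
  span BC: point load 149.5 at a = 1.5: Pab(L + b)/(6LEI) = 84.09/EI
  span BC: point load 140.5 at a = 0.9: Pab(L + b)/(6LEI) = 75.24/EI
  relative rotation θ_0 = (151.5 + 159.3)/EI = 310.8/EI
A unit hogging moment at B produces rotation L₁/(3EI) + L₂/(3EI) = 3.667/EI.
Slope continuity at B: θ_0 = M_B·3.667/EI, so M_B = 310.8/3.667 = 84.76 kN·m (hogging).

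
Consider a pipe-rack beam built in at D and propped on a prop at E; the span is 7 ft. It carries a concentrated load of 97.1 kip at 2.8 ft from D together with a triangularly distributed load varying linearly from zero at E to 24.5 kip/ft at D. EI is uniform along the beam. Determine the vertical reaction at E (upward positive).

Choose R_E as the redundant. The primary structure is the cantilever fixed at D.
Downward deflection at the released point E due to the loads:
  point load 97.1 at a = 2.8: Pa²(3L − a)/(6EI) = 2309/EI
  triangular load, peak 24.5 at the fixed end: w₀L⁴/(30EI) = 1961/EI
  δ_0 = 4270/EI
Tip deflection under a unit load at E: L³/(3EI) = 114.3/EI.
The prop prevents deflection at E: R_E = δ_0/δ_{EE} = 4270/114.3 = 37.35 kip.

R_E = 37.35 kip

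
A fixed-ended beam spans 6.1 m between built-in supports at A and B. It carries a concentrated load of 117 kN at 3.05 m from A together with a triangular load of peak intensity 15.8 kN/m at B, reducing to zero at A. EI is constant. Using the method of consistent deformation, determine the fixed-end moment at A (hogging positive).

M_A = 108.8 kN·m

Take the two fixed-end moments M_A, M_B as redundants; the released structure is the simple span AB.
End rotations of the released simple span under the applied load (×1/EI):
  at A: point load 117 at a = 3.05: Pab(L + b)/(6LEI) = 272.1/EI
  at B: point load 117 at a = 3.05: Pab(L + a)/(6LEI) = 272.1/EI
  at A: triangular load, peak 15.8: 7w₀L³/(360EI) = 69.73/EI
  at B: triangular load, peak 15.8: w₀L³/(45EI) = 79.7/EI
  θ_A0 = 341.8/EI,  θ_B0 = 351.8/EI
Flexibility coefficients: a unit moment at one end gives L/(3EI) there and L/(6EI) at the far end, so f₁₁ = f₂₂ = 2.033/EI and f₁₂ = f₂₁ = 1.017/EI.
Compatibility — zero rotation at each built-in end:
  2.033 M_A + 1.017 M_B = 341.8
  1.017 M_A + 2.033 M_B = 351.8
Solving the pair gives M_A = 108.8 kN·m and M_B = 118.6 kN·m (hogging).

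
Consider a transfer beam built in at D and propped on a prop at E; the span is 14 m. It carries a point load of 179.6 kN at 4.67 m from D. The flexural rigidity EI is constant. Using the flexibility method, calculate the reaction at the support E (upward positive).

Release the roller at E. Primary structure: cantilever fixed at D.
Primary-structure tip deflection at E by superposition:
  point load 179.6 at a = 4.67: Pa²(3L − a)/(6EI) = 24370/EI
Tip deflection under a unit load at E: L³/(3EI) = 914.7/EI.
Compatibility at E: δ_0 − R_E·δ_{EE} = 0, so R_E = 24370/914.7 = 26.64 kN.

R_E = 26.64 kN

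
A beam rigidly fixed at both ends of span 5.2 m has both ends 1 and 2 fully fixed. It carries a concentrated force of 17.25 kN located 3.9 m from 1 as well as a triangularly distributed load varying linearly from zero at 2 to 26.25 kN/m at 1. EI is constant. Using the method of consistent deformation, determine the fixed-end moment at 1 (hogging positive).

Release both end moments; the primary structure is a simply-supported span 12 with redundants M_1 and M_2.
On the primary (simply-supported) span, the end slopes from the loading are:
  at 1: point load 17.25 at a = 3.9: Pab(L + b)/(6LEI) = 18.22/EI
  at 2: point load 17.25 at a = 3.9: Pab(L + a)/(6LEI) = 25.51/EI
  at 1: triangular load, peak 26.25: w₀L³/(45EI) = 82.02/EI
  at 2: triangular load, peak 26.25: 7w₀L³/(360EI) = 71.77/EI
  θ_10 = 100.2/EI,  θ_20 = 97.28/EI
Flexibility coefficients: a unit moment at one end gives L/(3EI) there and L/(6EI) at the far end, so f₁₁ = f₂₂ = 1.733/EI and f₁₂ = f₂₁ = 0.8667/EI.
Compatibility — zero rotation at each built-in end:
  1.733 M_1 + 0.8667 M_2 = 100.2
  0.8667 M_1 + 1.733 M_2 = 97.28
Solving the pair gives M_1 = 39.69 kN·m and M_2 = 36.27 kN·m (hogging).

M_1 = 39.69 kN·m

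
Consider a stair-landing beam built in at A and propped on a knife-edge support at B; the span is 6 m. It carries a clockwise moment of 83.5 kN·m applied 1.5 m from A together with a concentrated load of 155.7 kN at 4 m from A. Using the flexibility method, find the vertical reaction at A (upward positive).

R_A = 65.83 kN

Remove the prop at B; the released (primary) structure is a cantilever built in at A.
Free-end deflection of the primary structure under the applied loading (downward +):
  clockwise couple 83.5 at a = 1.5: M₀a(2L − a)/(2EI) = 657.6/EI
  point load 155.7 at a = 4: Pa²(3L − a)/(6EI) = 5813/EI
  δ_0 = 6470/EI
Flexibility coefficient — unit upward force at B: δ_{BB} = L³/(3EI) = 72/EI.
The prop prevents deflection at B: R_B = δ_0/δ_{BB} = 6470/72 = 89.87 kN.
Vertical equilibrium: R_A = ΣP − R_B = 155.7 − 89.87 = 65.83 kN.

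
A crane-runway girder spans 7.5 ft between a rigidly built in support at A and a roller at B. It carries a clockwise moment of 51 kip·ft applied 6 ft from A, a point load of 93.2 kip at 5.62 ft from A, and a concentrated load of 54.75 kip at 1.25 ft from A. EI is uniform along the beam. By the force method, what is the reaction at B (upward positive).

R_B = 70.84 kip

Take the reaction at B as the redundant and release it; the primary structure is a cantilever fixed at A.
Downward deflection at the released point B due to the loads:
  clockwise couple 51 at a = 6: M₀a(2L − a)/(2EI) = 1377/EI
  point load 93.2 at a = 5.62: Pa²(3L − a)/(6EI) = 8282/EI
  point load 54.75 at a = 1.25: Pa²(3L − a)/(6EI) = 303/EI
  δ_0 = 9961/EI
Tip deflection under a unit load at B: L³/(3EI) = 140.6/EI.
Compatibility at B: δ_0 − R_B·δ_{BB} = 0, so R_B = 9961/140.6 = 70.84 kip.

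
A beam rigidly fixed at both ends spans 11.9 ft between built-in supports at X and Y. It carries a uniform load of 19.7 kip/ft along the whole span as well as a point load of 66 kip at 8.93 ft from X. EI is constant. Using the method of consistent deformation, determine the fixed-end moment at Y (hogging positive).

M_Y = 342.9 kip·ft

Take the two fixed-end moments M_X, M_Y as redundants; the released structure is the simple span XY.
End rotations of the released simple span under the applied load (×1/EI):
  at X: UDL 19.7: wL³/(24EI) = 1383/EI
  at Y: UDL 19.7: wL³/(24EI) = 1383/EI
  at X: point load 66 at a = 8.93: Pab(L + b)/(6LEI) = 364.6/EI
  at Y: point load 66 at a = 8.93: Pab(L + a)/(6LEI) = 510.7/EI
  θ_X0 = 1748/EI,  θ_Y0 = 1894/EI
Flexibility coefficients: a unit moment at one end gives L/(3EI) there and L/(6EI) at the far end, so f₁₁ = f₂₂ = 3.967/EI and f₁₂ = f₂₁ = 1.983/EI.
Compatibility — zero rotation at each built-in end:
  3.967 M_X + 1.983 M_Y = 1748
  1.983 M_X + 3.967 M_Y = 1894
Solving the pair gives M_X = 269.2 kip·ft and M_Y = 342.9 kip·ft (hogging).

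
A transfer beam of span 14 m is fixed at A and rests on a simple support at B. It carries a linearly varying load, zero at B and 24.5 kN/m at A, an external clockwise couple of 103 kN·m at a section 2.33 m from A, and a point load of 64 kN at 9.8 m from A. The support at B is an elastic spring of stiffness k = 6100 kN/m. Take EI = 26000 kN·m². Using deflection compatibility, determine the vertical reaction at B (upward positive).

Remove the prop at B; the released (primary) structure is a cantilever built in at A.
Free-end deflection of the primary structure under the applied loading (downward +):
  triangular load, peak 24.5 at the fixed end: w₀L⁴/(30EI) = 31373/EI
  clockwise couple 103 at a = 2.33: M₀a(2L − a)/(2EI) = 3080/EI
  point load 64 at a = 9.8: Pa²(3L − a)/(6EI) = 32987/EI
  δ_0 = 67440/EI
Tip deflection under a unit load at B: L³/(3EI) = 914.7/EI.
With EI = 26000 kN·m²: δ_0 = 2.5938 m and δ_{BB} = 0.035179 m/kN.
Compatibility — the spring shortens by R_B/k under the reaction it provides: δ_0 − R_B·δ_{BB} = R_B/k. With 1/k = 0.000164 m/kN, R_B = δ_0 / (δ_{BB} + 1/k) = 2.5938 / (0.035179 + 0.000164) = 73.39 kN.

R_B = 73.39 kN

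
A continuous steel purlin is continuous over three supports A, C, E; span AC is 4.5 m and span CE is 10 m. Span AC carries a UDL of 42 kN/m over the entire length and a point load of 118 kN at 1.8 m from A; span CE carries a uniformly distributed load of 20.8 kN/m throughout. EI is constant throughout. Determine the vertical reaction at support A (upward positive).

Release continuity at C by inserting a hinge; the redundant is the internal moment M_C. The primary structure is two simply-supported spans AC and CE.
Rotations at C on the released spans (each span's end-slope, ×1/EI):
  span AC: UDL 42: wL³/(24EI) = 159.5/EI
  span AC: point load 118 at a = 1.8: Pab(L + a)/(6LEI) = 133.8/EI
  span CE: UDL 20.8: wL³/(24EI) = 866.7/EI
  relative rotation θ_0 = (293.3 + 866.7)/EI = 1160/EI
A unit hogging moment at C produces rotation L₁/(3EI) + L₂/(3EI) = 4.833/EI.
Compatibility: M_C·(L₁+L₂)/(3EI) = θ_0, giving M_C = 240 kN·m (hogging).
Span AC, ΣM about A with M_C applied at C: R_C^{AC}·4.5 = 637.6 + 240, so R_C^{AC} = 195 kN and R_A = 307 − 195 = 112 kN.

R_A = 112 kN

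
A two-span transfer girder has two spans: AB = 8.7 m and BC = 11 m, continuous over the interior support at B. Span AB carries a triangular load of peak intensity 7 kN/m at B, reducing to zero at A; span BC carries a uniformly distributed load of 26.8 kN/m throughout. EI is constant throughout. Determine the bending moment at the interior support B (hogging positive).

M_B = 241.9 kN·m

Take M_B as the redundant. Released structure: two simple spans AB and BC with a hinge at B.
End slopes at the hinge B, treating each span as simply supported:
  span AB: triangular load, peak 7: w₀L³/(45EI) = 102.4/EI
  span BC: UDL 26.8: wL³/(24EI) = 1486/EI
  relative rotation θ_0 = (102.4 + 1486)/EI = 1589/EI
A unit hogging moment at B produces rotation L₁/(3EI) + L₂/(3EI) = 6.567/EI.
Compatibility: M_B·(L₁+L₂)/(3EI) = θ_0, giving M_B = 241.9 kN·m (hogging).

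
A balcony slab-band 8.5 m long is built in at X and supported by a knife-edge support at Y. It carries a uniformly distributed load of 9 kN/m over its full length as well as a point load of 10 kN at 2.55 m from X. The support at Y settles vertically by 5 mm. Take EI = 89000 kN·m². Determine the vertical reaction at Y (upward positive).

Remove the prop at Y; the released (primary) structure is a cantilever built in at X.
Free-end deflection of the primary structure under the applied loading (downward +):
  UDL 9: wL⁴/(8EI) = 5873/EI
  point load 10 at a = 2.55: Pa²(3L − a)/(6EI) = 248.7/EI
  δ_0 = 6121/EI
Tip deflection under a unit load at Y: L³/(3EI) = 204.7/EI.
With EI = 89000 kN·m²: δ_0 = 0.068779 m and δ_{YY} = 0.0023 m/kN.
Compatibility — the beam at Y must follow the support down by 0.005 m: δ_0 − R_Y·δ_{YY} = 0.005, so R_Y = (0.068779 − 0.005)/0.0023 = 27.73 kN.

R_Y = 27.73 kN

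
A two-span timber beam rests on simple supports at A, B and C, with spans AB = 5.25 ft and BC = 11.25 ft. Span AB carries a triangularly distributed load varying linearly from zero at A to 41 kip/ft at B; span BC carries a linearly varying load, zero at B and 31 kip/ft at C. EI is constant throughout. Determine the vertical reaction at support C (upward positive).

Take M_B as the redundant. Released structure: two simple spans AB and BC with a hinge at B.
Rotations at B on the released spans (each span's end-slope, ×1/EI):
  span AB: triangular load, peak 41: w₀L³/(45EI) = 131.8/EI
  span BC: triangular load, peak 31: 7w₀L³/(360EI) = 858.3/EI
  relative rotation θ_0 = (131.8 + 858.3)/EI = 990.1/EI
A unit hogging moment at B produces rotation L₁/(3EI) + L₂/(3EI) = 5.5/EI.
Compatibility: M_B·(L₁+L₂)/(3EI) = θ_0, giving M_B = 180 kip·ft (hogging).
Span BC, ΣM about C: R_B^{BC}·11.25 = 653.9 + 180, so R_B^{BC} = 74.13 kip and R_C = 174.4 − 74.13 = 100.2 kip.

R_C = 100.2 kip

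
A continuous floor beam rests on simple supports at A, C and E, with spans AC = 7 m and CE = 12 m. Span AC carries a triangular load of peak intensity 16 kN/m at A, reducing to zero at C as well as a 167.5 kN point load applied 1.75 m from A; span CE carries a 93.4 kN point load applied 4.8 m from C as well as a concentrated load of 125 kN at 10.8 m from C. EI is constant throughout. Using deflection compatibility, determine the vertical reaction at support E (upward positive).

Take M_C as the redundant. Released structure: two simple spans AC and CE with a hinge at C.
Discontinuity in slope at C on the released structure — sum the simple-span end rotations:
  span AC: triangular load, peak 16: 7w₀L³/(360EI) = 106.7/EI
  span AC: point load 167.5 at a = 1.75: Pab(L + a)/(6LEI) = 320.6/EI
  span CE: point load 93.4 at a = 4.8: Pab(L + b)/(6LEI) = 860.8/EI
  span CE: point load 125 at a = 10.8: Pab(L + b)/(6LEI) = 297/EI
  relative rotation θ_0 = (427.3 + 1158)/EI = 1585/EI
A unit hogging moment at C produces rotation L₁/(3EI) + L₂/(3EI) = 6.333/EI.
Compatibility: M_C·(L₁+L₂)/(3EI) = θ_0, giving M_C = 250.3 kN·m (hogging).
Span CE, ΣM about E: R_C^{CE}·12 = 822.5 + 250.3, so R_C^{CE} = 89.4 kN and R_E = 218.4 − 89.4 = 129 kN.

R_E = 129 kN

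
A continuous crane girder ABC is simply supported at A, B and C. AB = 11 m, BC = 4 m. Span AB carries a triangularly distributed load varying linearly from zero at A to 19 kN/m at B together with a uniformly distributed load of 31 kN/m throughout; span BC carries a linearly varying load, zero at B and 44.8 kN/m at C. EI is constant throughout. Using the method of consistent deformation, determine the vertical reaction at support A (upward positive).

R_A = 162.8 kN

Insert a hinge at B; M_B is the redundant, and each span becomes simply supported.
Rotations at B on the released spans (each span's end-slope, ×1/EI):
  span AB: triangular load, peak 19: w₀L³/(45EI) = 562/EI
  span AB: UDL 31: wL³/(24EI) = 1719/EI
  span BC: triangular load, peak 44.8: 7w₀L³/(360EI) = 55.75/EI
  relative rotation θ_0 = (2281 + 55.75)/EI = 2337/EI
A unit hogging moment at B produces rotation L₁/(3EI) + L₂/(3EI) = 5/EI.
Slope continuity at B: θ_0 = M_B·5/EI, so M_B = 2337/5 = 467.4 kN·m (hogging).
Span AB, ΣM about A with M_B applied at B: R_B^{AB}·11 = 2642 + 467.4, so R_B^{AB} = 282.7 kN and R_A = 445.5 − 282.7 = 162.8 kN.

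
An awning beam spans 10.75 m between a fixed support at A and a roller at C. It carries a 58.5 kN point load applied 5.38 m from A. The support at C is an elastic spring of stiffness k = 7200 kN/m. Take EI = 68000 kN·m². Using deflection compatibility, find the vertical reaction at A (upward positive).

Remove the prop at C; the released (primary) structure is a cantilever built in at A.
Deflection at C on the released cantilever, summing each load's contribution:
  point load 58.5 at a = 5.38: Pa²(3L − a)/(6EI) = 7583/EI
Flexibility coefficient — unit upward force at C: δ_{CC} = L³/(3EI) = 414.1/EI.
With EI = 68000 kN·m²: δ_0 = 0.11151 m and δ_{CC} = 0.00609 m/kN.
Compatibility — the spring shortens by R_C/k under the reaction it provides: δ_0 − R_C·δ_{CC} = R_C/k. With 1/k = 0.000139 m/kN, R_C = δ_0 / (δ_{CC} + 1/k) = 0.11151 / (0.00609 + 0.000139) = 17.9 kN.
Vertical equilibrium: R_A = ΣP − R_C = 58.5 − 17.9 = 40.6 kN.

R_A = 40.6 kN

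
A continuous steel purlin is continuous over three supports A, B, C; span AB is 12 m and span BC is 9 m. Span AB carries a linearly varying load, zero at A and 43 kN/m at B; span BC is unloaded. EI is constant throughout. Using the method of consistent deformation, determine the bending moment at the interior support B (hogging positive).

M_B = 235.9 kN·m

Release continuity at B by inserting a hinge; the redundant is the internal moment M_B. The primary structure is two simply-supported spans AB and BC.
Discontinuity in slope at B on the released structure — sum the simple-span end rotations:
  span AB: triangular load, peak 43: w₀L³/(45EI) = 1651/EI
  relative rotation θ_0 = (1651 + 0)/EI = 1651/EI
A unit hogging moment at B produces rotation L₁/(3EI) + L₂/(3EI) = 7/EI.
Slope continuity at B: θ_0 = M_B·7/EI, so M_B = 1651/7 = 235.9 kN·m (hogging).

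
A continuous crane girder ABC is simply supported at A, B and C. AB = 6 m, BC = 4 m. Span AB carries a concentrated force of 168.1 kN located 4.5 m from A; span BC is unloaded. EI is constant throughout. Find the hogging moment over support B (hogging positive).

Take M_B as the redundant. Released structure: two simple spans AB and BC with a hinge at B.
End slopes at the hinge B, treating each span as simply supported:
  span AB: point load 168.1 at a = 4.5: Pab(L + a)/(6LEI) = 330.9/EI
  relative rotation θ_0 = (330.9 + 0)/EI = 330.9/EI
A unit hogging moment at B produces rotation L₁/(3EI) + L₂/(3EI) = 3.333/EI.
Compatibility: M_B·(L₁+L₂)/(3EI) = θ_0, giving M_B = 99.28 kN·m (hogging).

M_B = 99.28 kN·m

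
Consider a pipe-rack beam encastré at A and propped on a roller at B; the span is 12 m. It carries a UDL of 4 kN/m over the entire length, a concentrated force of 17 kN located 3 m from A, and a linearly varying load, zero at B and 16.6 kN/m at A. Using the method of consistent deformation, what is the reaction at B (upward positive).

Take the reaction at B as the redundant and release it; the primary structure is a cantilever fixed at A.
Downward deflection at the released point B due to the loads:
  UDL 4: wL⁴/(8EI) = 10368/EI
  point load 17 at a = 3: Pa²(3L − a)/(6EI) = 841.5/EI
  triangular load, peak 16.6 at the fixed end: w₀L⁴/(30EI) = 11474/EI
  δ_0 = 22683/EI
Tip deflection under a unit load at B: L³/(3EI) = 576/EI.
The prop prevents deflection at B: R_B = δ_0/δ_{BB} = 22683/576 = 39.38 kN.

R_B = 39.38 kN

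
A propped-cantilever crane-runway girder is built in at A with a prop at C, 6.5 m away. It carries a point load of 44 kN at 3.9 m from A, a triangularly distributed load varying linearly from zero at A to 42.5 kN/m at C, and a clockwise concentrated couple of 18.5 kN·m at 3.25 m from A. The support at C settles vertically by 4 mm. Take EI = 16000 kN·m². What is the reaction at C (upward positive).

Choose R_C as the redundant. The primary structure is the cantilever fixed at A.
Primary-structure tip deflection at C by superposition:
  point load 44 at a = 3.9: Pa²(3L − a)/(6EI) = 1740/EI
  triangular load, peak 42.5 at the free end: 11w₀L⁴/(120EI) = 6954/EI
  clockwise couple 18.5 at a = 3.25: M₀a(2L − a)/(2EI) = 293.1/EI
  δ_0 = 8987/EI
Tip deflection under a unit load at C: L³/(3EI) = 91.54/EI.
With EI = 16000 kN·m²: δ_0 = 0.56171 m and δ_{CC} = 0.005721 m/kN.
Compatibility — the beam at C must follow the support down by 0.004 m: δ_0 − R_C·δ_{CC} = 0.004, so R_C = (0.56171 − 0.004)/0.005721 = 97.48 kN.

R_C = 97.48 kN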